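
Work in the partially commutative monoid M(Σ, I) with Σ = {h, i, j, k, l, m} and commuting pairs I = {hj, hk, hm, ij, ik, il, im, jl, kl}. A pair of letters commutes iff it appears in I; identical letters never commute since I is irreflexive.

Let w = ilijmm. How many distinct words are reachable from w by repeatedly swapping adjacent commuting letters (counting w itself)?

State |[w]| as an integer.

30

0(i) covers ∅
1(l) covers ∅
2(i) covers 0:i
3(j) covers ∅
4(m) covers 1:l, 3:j
5(m) covers 4:m
floor of heap: 0:i, 1:l, 3:j
completions by unplaced set U, small U first (add the entries for U minus each lowest piece of U):
  |U|=1: {2}:1  {5}:1
  |U|=2: {0,2}:1  {2,5}:2  {4,5}:1
  |U|=3: {0,2,5}:3  {1,4,5}:1  {2,4,5}:3  {3,4,5}:1
  |U|=4: {0,2,4,5}:6  {1,2,4,5}:4  {1,3,4,5}:2  {2,3,4,5}:4
  start at 0(i): 10
  start at 1(l): 10
  start at 3(j): 10
sum over floor = 30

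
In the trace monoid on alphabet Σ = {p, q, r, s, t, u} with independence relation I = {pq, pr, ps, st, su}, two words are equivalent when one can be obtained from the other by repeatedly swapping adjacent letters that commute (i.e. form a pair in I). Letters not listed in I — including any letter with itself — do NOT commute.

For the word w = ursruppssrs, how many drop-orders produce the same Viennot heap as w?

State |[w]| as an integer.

31

drop 0:u onto floor
drop 1:r onto {0:u}
drop 2:s onto {1:r}
drop 3:r onto {2:s}
drop 4:u onto {3:r}
drop 5:p onto {4:u}
drop 6:p onto {5:p}
drop 7:s onto {3:r}
drop 8:s onto {7:s}
drop 9:r onto {4:u, 8:s}
drop 10:s onto {9:r}
ground layer = {0:u}
drop-orders for the pieces not yet dropped (sum over which currently-grounded one goes next):
  1 to go: {6} 1  {10} 1
  2 to go: {5,6} 1  {6,10} 2  {9,10} 1
  3 to go: {5,6,10} 3  {6,9,10} 3  {8,9,10} 1
  4 to go: {5,6,9,10} 6  {6,8,9,10} 4  {7,8,9,10} 1
  5 to go: {4,5,6,9,10} 6  {5,6,8,9,10} 10  {6,7,8,9,10} 5
  6 to go: {4,5,6,8,9,10} 16  {5,6,7,8,9,10} 15
  7 to go: {4,5,6,7,8,9,10} 31
  8 to go: {3,4,5,6,7,8,9,10} 31
  9 to go: {2,3,4,5,6,7,8,9,10} 31
  if 0:u drops first: 31 orders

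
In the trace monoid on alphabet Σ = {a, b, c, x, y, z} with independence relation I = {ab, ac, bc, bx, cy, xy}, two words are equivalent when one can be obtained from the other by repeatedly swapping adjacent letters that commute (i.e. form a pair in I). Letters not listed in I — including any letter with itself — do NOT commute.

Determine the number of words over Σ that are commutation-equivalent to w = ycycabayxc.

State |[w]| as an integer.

255

piece 0:y — minimal
piece 1:c — minimal
piece 2:y rests on {0:y}
piece 3:c rests on {1:c}
piece 4:a rests on {2:y}
piece 5:b rests on {2:y}
piece 6:a rests on {4:a}
piece 7:y rests on {5:b, 6:a}
piece 8:x rests on {3:c, 6:a}
piece 9:c rests on {8:x}
minimal pieces: {0:y, 1:c}
ways to finish when only these pieces remain (= sum over removing one remaining piece with nothing left below it):
  1 left: {7}→1  {9}→1
  2 left: {5,7}→1  {7,9}→2  {8,9}→1
  3 left: {3,8,9}→1  {5,7,9}→3  {7,8,9}→3
  4 left: {1,3,8,9}→1  {3,7,8,9}→4  {5,7,8,9}→6  {6,7,8,9}→3
  5 left: {1,3,7,8,9}→5  {3,5,7,8,9}→10  {3,6,7,8,9}→7  {4,6,7,8,9}→3  {5,6,7,8,9}→9
  6 left: {1,3,5,7,8,9}→15  {1,3,6,7,8,9}→12  {3,4,6,7,8,9}→10  {3,5,6,7,8,9}→26  {4,5,6,7,8,9}→12
  7 left: {1,3,4,6,7,8,9}→22  {1,3,5,6,7,8,9}→53  {2,4,5,6,7,8,9}→12  {3,4,5,6,7,8,9}→48
  8 left: {0,2,4,5,6,7,8,9}→12  {1,3,4,5,6,7,8,9}→123  {2,3,4,5,6,7,8,9}→60
  placing 0:y first → 183 extensions
  placing 1:c first → 72 extensions
total linear extensions = 255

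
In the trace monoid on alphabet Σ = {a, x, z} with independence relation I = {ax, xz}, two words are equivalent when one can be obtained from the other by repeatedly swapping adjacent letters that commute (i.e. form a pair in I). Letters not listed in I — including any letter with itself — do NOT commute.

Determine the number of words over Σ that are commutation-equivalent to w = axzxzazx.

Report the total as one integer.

56

#0=a has no predecessor
#1=x has no predecessor
#2=z depends on [0:a]
#3=x depends on [1:x]
#4=z depends on [2:z]
#5=a depends on [4:z]
#6=z depends on [5:a]
#7=x depends on [3:x]
sources: [0:a, 1:x]
N(rest) = Σ N(rest − s) over sources s of rest; N(one piece) = 1:
  size 1 → [6]=1  [7]=1
  size 2 → [3,7]=1  [5,6]=1  [6,7]=2
  size 3 → [1,3,7]=1  [3,6,7]=3  [4,5,6]=1  [5,6,7]=3
  size 4 → [1,3,6,7]=4  [2,4,5,6]=1  [3,5,6,7]=6  [4,5,6,7]=4
  size 5 → [0,2,4,5,6]=1  [1,3,5,6,7]=10  [2,4,5,6,7]=5  [3,4,5,6,7]=10
  size 6 → [0,2,4,5,6,7]=6  [1,3,4,5,6,7]=20  [2,3,4,5,6,7]=15
  first=0(a) contributes 35
  first=1(x) contributes 21
|[w]| = 56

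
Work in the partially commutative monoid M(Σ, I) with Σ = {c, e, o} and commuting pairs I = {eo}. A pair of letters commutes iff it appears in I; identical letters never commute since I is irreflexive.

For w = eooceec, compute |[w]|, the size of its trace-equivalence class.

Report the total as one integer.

piece 0:e — minimal
piece 1:o — minimal
piece 2:o rests on {1:o}
piece 3:c rests on {0:e, 2:o}
piece 4:e rests on {3:c}
piece 5:e rests on {4:e}
piece 6:c rests on {5:e}
minimal pieces: {0:e, 1:o}
ways to finish when only these pieces remain (= sum over removing one remaining piece with nothing left below it):
  1 left: {6}→1
  2 left: {5,6}→1
  3 left: {4,5,6}→1
  4 left: {3,4,5,6}→1
  5 left: {0,3,4,5,6}→1  {2,3,4,5,6}→1
  placing 0:e first → 1 extensions
  placing 1:o first → 2 extensions
total linear extensions = 3

3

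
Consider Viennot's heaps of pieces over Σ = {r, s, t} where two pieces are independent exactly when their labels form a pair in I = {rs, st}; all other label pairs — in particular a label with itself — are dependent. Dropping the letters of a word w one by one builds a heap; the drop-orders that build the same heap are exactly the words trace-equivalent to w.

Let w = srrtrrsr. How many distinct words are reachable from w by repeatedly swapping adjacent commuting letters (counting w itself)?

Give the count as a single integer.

#0=s has no predecessor
#1=r has no predecessor
#2=r depends on [1:r]
#3=t depends on [2:r]
#4=r depends on [3:t]
#5=r depends on [4:r]
#6=s depends on [0:s]
#7=r depends on [5:r]
sources: [0:s, 1:r]
N(rest) = Σ N(rest − s) over sources s of rest; N(one piece) = 1:
  size 1 → [6]=1  [7]=1
  size 2 → [0,6]=1  [5,7]=1  [6,7]=2
  size 3 → [0,6,7]=3  [4,5,7]=1  [5,6,7]=3
  size 4 → [0,5,6,7]=6  [3,4,5,7]=1  [4,5,6,7]=4
  size 5 → [0,4,5,6,7]=10  [2,3,4,5,7]=1  [3,4,5,6,7]=5
  size 6 → [0,3,4,5,6,7]=15  [1,2,3,4,5,7]=1  [2,3,4,5,6,7]=6
  first=0(s) contributes 7
  first=1(r) contributes 21
|[w]| = 28

28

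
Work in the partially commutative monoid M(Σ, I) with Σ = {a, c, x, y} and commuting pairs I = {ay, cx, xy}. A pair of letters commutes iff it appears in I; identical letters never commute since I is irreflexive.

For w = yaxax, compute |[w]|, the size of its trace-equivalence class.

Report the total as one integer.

0(y) covers ∅
1(a) covers ∅
2(x) covers 1:a
3(a) covers 2:x
4(x) covers 3:a
floor of heap: 0:y, 1:a
completions by unplaced set U, small U first (add the entries for U minus each lowest piece of U):
  |U|=1: {0}:1  {4}:1
  |U|=2: {0,4}:2  {3,4}:1
  |U|=3: {0,3,4}:3  {2,3,4}:1
  start at 0(y): 1
  start at 1(a): 4
sum over floor = 5

5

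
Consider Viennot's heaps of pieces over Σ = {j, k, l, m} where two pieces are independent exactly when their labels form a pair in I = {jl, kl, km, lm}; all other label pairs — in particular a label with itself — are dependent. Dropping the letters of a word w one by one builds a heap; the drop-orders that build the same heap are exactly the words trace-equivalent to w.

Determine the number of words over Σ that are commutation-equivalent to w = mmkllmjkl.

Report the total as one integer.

336

0(m) covers ∅
1(m) covers 0:m
2(k) covers ∅
3(l) covers ∅
4(l) covers 3:l
5(m) covers 1:m
6(j) covers 2:k, 5:m
7(k) covers 6:j
8(l) covers 4:l
floor of heap: 0:m, 2:k, 3:l
completions by unplaced set U, small U first (add the entries for U minus each lowest piece of U):
  |U|=1: {7}:1  {8}:1
  |U|=2: {4,8}:1  {6,7}:1  {7,8}:2
  |U|=3: {2,6,7}:1  {3,4,8}:1  {4,7,8}:3  {5,6,7}:1  {6,7,8}:3
  |U|=4: {1,5,6,7}:1  {2,5,6,7}:2  {2,6,7,8}:4  {3,4,7,8}:4  {4,6,7,8}:6  {5,6,7,8}:4
  |U|=5: {0,1,5,6,7}:1  {1,2,5,6,7}:3  {1,5,6,7,8}:5  {2,4,6,7,8}:10  {2,5,6,7,8}:10  {3,4,6,7,8}:10  {4,5,6,7,8}:10
  |U|=6: {0,1,2,5,6,7}:4  {0,1,5,6,7,8}:6  {1,2,5,6,7,8}:18  {1,4,5,6,7,8}:15  {2,3,4,6,7,8}:20  {2,4,5,6,7,8}:30  {3,4,5,6,7,8}:20
  |U|=7: {0,1,2,5,6,7,8}:28  {0,1,4,5,6,7,8}:21  {1,2,4,5,6,7,8}:63  {1,3,4,5,6,7,8}:35  {2,3,4,5,6,7,8}:70
  start at 0(m): 168
  start at 2(k): 56
  start at 3(l): 112
sum over floor = 336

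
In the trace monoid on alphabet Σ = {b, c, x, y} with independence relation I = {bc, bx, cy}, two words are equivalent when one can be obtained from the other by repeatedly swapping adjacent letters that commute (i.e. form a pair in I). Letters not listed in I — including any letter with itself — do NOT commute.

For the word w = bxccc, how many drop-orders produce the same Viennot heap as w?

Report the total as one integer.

0(b) covers ∅
1(x) covers ∅
2(c) covers 1:x
3(c) covers 2:c
4(c) covers 3:c
floor of heap: 0:b, 1:x
completions by unplaced set U, small U first (add the entries for U minus each lowest piece of U):
  |U|=1: {0}:1  {4}:1
  |U|=2: {0,4}:2  {3,4}:1
  |U|=3: {0,3,4}:3  {2,3,4}:1
  start at 0(b): 1
  start at 1(x): 4
sum over floor = 5

5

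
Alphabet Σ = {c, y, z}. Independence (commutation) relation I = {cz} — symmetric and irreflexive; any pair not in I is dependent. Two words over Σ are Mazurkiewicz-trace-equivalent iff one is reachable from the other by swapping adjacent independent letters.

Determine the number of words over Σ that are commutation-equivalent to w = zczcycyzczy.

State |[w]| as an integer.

18

piece 0:z — minimal
piece 1:c — minimal
piece 2:z rests on {0:z}
piece 3:c rests on {1:c}
piece 4:y rests on {2:z, 3:c}
piece 5:c rests on {4:y}
piece 6:y rests on {5:c}
piece 7:z rests on {6:y}
piece 8:c rests on {6:y}
piece 9:z rests on {7:z}
piece 10:y rests on {8:c, 9:z}
minimal pieces: {0:z, 1:c}
ways to finish when only these pieces remain (= sum over removing one remaining piece with nothing left below it):
  1 left: {10}→1
  2 left: {8,10}→1  {9,10}→1
  3 left: {7,9,10}→1  {8,9,10}→2
  4 left: {7,8,9,10}→3
  5 left: {6,7,8,9,10}→3
  6 left: {5,6,7,8,9,10}→3
  7 left: {4,5,6,7,8,9,10}→3
  8 left: {2,4,5,6,7,8,9,10}→3  {3,4,5,6,7,8,9,10}→3
  9 left: {0,2,4,5,6,7,8,9,10}→3  {1,3,4,5,6,7,8,9,10}→3  {2,3,4,5,6,7,8,9,10}→6
  placing 0:z first → 9 extensions
  placing 1:c first → 9 extensions
total linear extensions = 18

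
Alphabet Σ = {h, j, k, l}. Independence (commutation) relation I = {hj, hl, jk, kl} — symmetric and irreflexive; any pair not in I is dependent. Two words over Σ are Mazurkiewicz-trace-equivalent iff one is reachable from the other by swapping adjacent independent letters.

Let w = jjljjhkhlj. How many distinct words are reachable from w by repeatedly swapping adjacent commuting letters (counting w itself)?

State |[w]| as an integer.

piece 0:j — minimal
piece 1:j rests on {0:j}
piece 2:l rests on {1:j}
piece 3:j rests on {2:l}
piece 4:j rests on {3:j}
piece 5:h — minimal
piece 6:k rests on {5:h}
piece 7:h rests on {6:k}
piece 8:l rests on {4:j}
piece 9:j rests on {8:l}
minimal pieces: {0:j, 5:h}
ways to finish when only these pieces remain (= sum over removing one remaining piece with nothing left below it):
  1 left: {7}→1  {9}→1
  2 left: {6,7}→1  {7,9}→2  {8,9}→1
  3 left: {4,8,9}→1  {5,6,7}→1  {6,7,9}→3  {7,8,9}→3
  4 left: {3,4,8,9}→1  {4,7,8,9}→4  {5,6,7,9}→4  {6,7,8,9}→6
  5 left: {2,3,4,8,9}→1  {3,4,7,8,9}→5  {4,6,7,8,9}→10  {5,6,7,8,9}→10
  6 left: {1,2,3,4,8,9}→1  {2,3,4,7,8,9}→6  {3,4,6,7,8,9}→15  {4,5,6,7,8,9}→20
  7 left: {0,1,2,3,4,8,9}→1  {1,2,3,4,7,8,9}→7  {2,3,4,6,7,8,9}→21  {3,4,5,6,7,8,9}→35
  8 left: {0,1,2,3,4,7,8,9}→8  {1,2,3,4,6,7,8,9}→28  {2,3,4,5,6,7,8,9}→56
  placing 0:j first → 84 extensions
  placing 5:h first → 36 extensions
total linear extensions = 120

120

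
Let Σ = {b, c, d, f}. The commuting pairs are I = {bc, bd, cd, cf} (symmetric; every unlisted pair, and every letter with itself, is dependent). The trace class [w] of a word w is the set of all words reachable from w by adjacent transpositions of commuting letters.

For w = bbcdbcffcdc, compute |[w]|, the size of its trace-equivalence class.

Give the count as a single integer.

drop 0:b onto floor
drop 1:b onto {0:b}
drop 2:c onto floor
drop 3:d onto floor
drop 4:b onto {1:b}
drop 5:c onto {2:c}
drop 6:f onto {3:d, 4:b}
drop 7:f onto {6:f}
drop 8:c onto {5:c}
drop 9:d onto {7:f}
drop 10:c onto {8:c}
ground layer = {0:b, 2:c, 3:d}
drop-orders for the pieces not yet dropped (sum over which currently-grounded one goes next):
  1 to go: {9} 1  {10} 1
  2 to go: {7,9} 1  {8,10} 1  {9,10} 2
  3 to go: {5,8,10} 1  {6,7,9} 1  {7,9,10} 3  {8,9,10} 3
  4 to go: {2,5,8,10} 1  {3,6,7,9} 1  {4,6,7,9} 1  {5,8,9,10} 4  {6,7,9,10} 4  {7,8,9,10} 6
  5 to go: {1,4,6,7,9} 1  {2,5,8,9,10} 5  {3,4,6,7,9} 2  {3,6,7,9,10} 5  {4,6,7,9,10} 5  {5,7,8,9,10} 10  {6,7,8,9,10} 10
  6 to go: {0,1,4,6,7,9} 1  {1,3,4,6,7,9} 3  {1,4,6,7,9,10} 6  {2,5,7,8,9,10} 15  {3,4,6,7,9,10} 12  {3,6,7,8,9,10} 15  {4,6,7,8,9,10} 15  {5,6,7,8,9,10} 20
  7 to go: {0,1,3,4,6,7,9} 4  {0,1,4,6,7,9,10} 7  {1,3,4,6,7,9,10} 21  {1,4,6,7,8,9,10} 21  {2,5,6,7,8,9,10} 35  {3,4,6,7,8,9,10} 42  {3,5,6,7,8,9,10} 35  {4,5,6,7,8,9,10} 35
  8 to go: {0,1,3,4,6,7,9,10} 32  {0,1,4,6,7,8,9,10} 28  {1,3,4,6,7,8,9,10} 84  {1,4,5,6,7,8,9,10} 56  {2,3,5,6,7,8,9,10} 70  {2,4,5,6,7,8,9,10} 70  {3,4,5,6,7,8,9,10} 112
  9 to go: {0,1,3,4,6,7,8,9,10} 144  {0,1,4,5,6,7,8,9,10} 84  {1,2,4,5,6,7,8,9,10} 126  {1,3,4,5,6,7,8,9,10} 252  {2,3,4,5,6,7,8,9,10} 252
  if 0:b drops first: 630 orders
  if 2:c drops first: 480 orders
  if 3:d drops first: 210 orders
heap linearizations: 1320

1320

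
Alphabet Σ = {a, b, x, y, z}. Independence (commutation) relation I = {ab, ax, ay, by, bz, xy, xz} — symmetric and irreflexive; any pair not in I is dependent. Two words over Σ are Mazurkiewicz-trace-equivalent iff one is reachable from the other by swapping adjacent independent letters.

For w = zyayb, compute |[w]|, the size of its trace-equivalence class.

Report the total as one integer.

15

piece 0:z — minimal
piece 1:y rests on {0:z}
piece 2:a rests on {0:z}
piece 3:y rests on {1:y}
piece 4:b — minimal
minimal pieces: {0:z, 4:b}
ways to finish when only these pieces remain (= sum over removing one remaining piece with nothing left below it):
  1 left: {2}→1  {3}→1  {4}→1
  2 left: {1,3}→1  {2,3}→2  {2,4}→2  {3,4}→2
  3 left: {1,2,3}→3  {1,3,4}→3  {2,3,4}→6
  placing 0:z first → 12 extensions
  placing 4:b first → 3 extensions
total linear extensions = 15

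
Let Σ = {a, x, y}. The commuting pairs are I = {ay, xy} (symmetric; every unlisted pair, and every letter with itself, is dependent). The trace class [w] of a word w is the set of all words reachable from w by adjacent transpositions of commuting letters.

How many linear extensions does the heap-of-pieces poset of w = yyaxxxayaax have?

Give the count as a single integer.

drop 0:y onto floor
drop 1:y onto {0:y}
drop 2:a onto floor
drop 3:x onto {2:a}
drop 4:x onto {3:x}
drop 5:x onto {4:x}
drop 6:a onto {5:x}
drop 7:y onto {1:y}
drop 8:a onto {6:a}
drop 9:a onto {8:a}
drop 10:x onto {9:a}
ground layer = {0:y, 2:a}
drop-orders for the pieces not yet dropped (sum over which currently-grounded one goes next):
  1 to go: {7} 1  {10} 1
  2 to go: {1,7} 1  {7,10} 2  {9,10} 1
  3 to go: {0,1,7} 1  {1,7,10} 3  {7,9,10} 3  {8,9,10} 1
  4 to go: {0,1,7,10} 4  {1,7,9,10} 6  {6,8,9,10} 1  {7,8,9,10} 4
  5 to go: {0,1,7,9,10} 10  {1,7,8,9,10} 10  {5,6,8,9,10} 1  {6,7,8,9,10} 5
  6 to go: {0,1,7,8,9,10} 20  {1,6,7,8,9,10} 15  {4,5,6,8,9,10} 1  {5,6,7,8,9,10} 6
  7 to go: {0,1,6,7,8,9,10} 35  {1,5,6,7,8,9,10} 21  {3,4,5,6,8,9,10} 1  {4,5,6,7,8,9,10} 7
  8 to go: {0,1,5,6,7,8,9,10} 56  {1,4,5,6,7,8,9,10} 28  {2,3,4,5,6,8,9,10} 1  {3,4,5,6,7,8,9,10} 8
  9 to go: {0,1,4,5,6,7,8,9,10} 84  {1,3,4,5,6,7,8,9,10} 36  {2,3,4,5,6,7,8,9,10} 9
  if 0:y drops first: 45 orders
  if 2:a drops first: 120 orders
heap linearizations: 165

165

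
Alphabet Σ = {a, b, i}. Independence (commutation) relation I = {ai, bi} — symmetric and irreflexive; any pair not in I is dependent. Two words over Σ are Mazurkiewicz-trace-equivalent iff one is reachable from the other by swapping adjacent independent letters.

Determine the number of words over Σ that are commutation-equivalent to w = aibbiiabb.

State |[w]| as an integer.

0(a) covers ∅
1(i) covers ∅
2(b) covers 0:a
3(b) covers 2:b
4(i) covers 1:i
5(i) covers 4:i
6(a) covers 3:b
7(b) covers 6:a
8(b) covers 7:b
floor of heap: 0:a, 1:i
completions by unplaced set U, small U first (add the entries for U minus each lowest piece of U):
  |U|=1: {5}:1  {8}:1
  |U|=2: {4,5}:1  {5,8}:2  {7,8}:1
  |U|=3: {1,4,5}:1  {4,5,8}:3  {5,7,8}:3  {6,7,8}:1
  |U|=4: {1,4,5,8}:4  {3,6,7,8}:1  {4,5,7,8}:6  {5,6,7,8}:4
  |U|=5: {1,4,5,7,8}:10  {2,3,6,7,8}:1  {3,5,6,7,8}:5  {4,5,6,7,8}:10
  |U|=6: {0,2,3,6,7,8}:1  {1,4,5,6,7,8}:20  {2,3,5,6,7,8}:6  {3,4,5,6,7,8}:15
  |U|=7: {0,2,3,5,6,7,8}:7  {1,3,4,5,6,7,8}:35  {2,3,4,5,6,7,8}:21
  start at 0(a): 56
  start at 1(i): 28
sum over floor = 84

84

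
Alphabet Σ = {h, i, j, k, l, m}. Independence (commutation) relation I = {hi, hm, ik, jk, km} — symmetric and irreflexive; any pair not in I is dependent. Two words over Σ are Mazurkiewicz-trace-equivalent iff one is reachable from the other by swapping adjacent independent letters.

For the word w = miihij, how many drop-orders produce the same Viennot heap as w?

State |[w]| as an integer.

0(m) covers ∅
1(i) covers 0:m
2(i) covers 1:i
3(h) covers ∅
4(i) covers 2:i
5(j) covers 3:h, 4:i
floor of heap: 0:m, 3:h
completions by unplaced set U, small U first (add the entries for U minus each lowest piece of U):
  |U|=1: {5}:1
  |U|=2: {3,5}:1  {4,5}:1
  |U|=3: {2,4,5}:1  {3,4,5}:2
  |U|=4: {1,2,4,5}:1  {2,3,4,5}:3
  start at 0(m): 4
  start at 3(h): 1
sum over floor = 5

5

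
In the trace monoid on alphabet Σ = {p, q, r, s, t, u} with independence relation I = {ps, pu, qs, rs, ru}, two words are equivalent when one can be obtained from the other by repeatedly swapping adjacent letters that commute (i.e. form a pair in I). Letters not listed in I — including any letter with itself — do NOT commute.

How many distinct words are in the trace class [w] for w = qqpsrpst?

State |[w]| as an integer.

21

#0=q has no predecessor
#1=q depends on [0:q]
#2=p depends on [1:q]
#3=s has no predecessor
#4=r depends on [2:p]
#5=p depends on [4:r]
#6=s depends on [3:s]
#7=t depends on [5:p, 6:s]
sources: [0:q, 3:s]
N(rest) = Σ N(rest − s) over sources s of rest; N(one piece) = 1:
  size 1 → [7]=1
  size 2 → [5,7]=1  [6,7]=1
  size 3 → [3,6,7]=1  [4,5,7]=1  [5,6,7]=2
  size 4 → [2,4,5,7]=1  [3,5,6,7]=3  [4,5,6,7]=3
  size 5 → [1,2,4,5,7]=1  [2,4,5,6,7]=4  [3,4,5,6,7]=6
  size 6 → [0,1,2,4,5,7]=1  [1,2,4,5,6,7]=5  [2,3,4,5,6,7]=10
  first=0(q) contributes 15
  first=3(s) contributes 6
|[w]| = 21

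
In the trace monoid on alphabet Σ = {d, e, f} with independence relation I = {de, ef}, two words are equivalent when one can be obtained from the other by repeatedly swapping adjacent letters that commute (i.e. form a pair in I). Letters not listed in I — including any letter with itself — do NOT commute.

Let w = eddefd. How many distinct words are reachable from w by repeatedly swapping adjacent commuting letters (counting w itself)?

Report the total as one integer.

15

0(e) covers ∅
1(d) covers ∅
2(d) covers 1:d
3(e) covers 0:e
4(f) covers 2:d
5(d) covers 4:f
floor of heap: 0:e, 1:d
completions by unplaced set U, small U first (add the entries for U minus each lowest piece of U):
  |U|=1: {3}:1  {5}:1
  |U|=2: {0,3}:1  {3,5}:2  {4,5}:1
  |U|=3: {0,3,5}:3  {2,4,5}:1  {3,4,5}:3
  |U|=4: {0,3,4,5}:6  {1,2,4,5}:1  {2,3,4,5}:4
  start at 0(e): 5
  start at 1(d): 10
sum over floor = 15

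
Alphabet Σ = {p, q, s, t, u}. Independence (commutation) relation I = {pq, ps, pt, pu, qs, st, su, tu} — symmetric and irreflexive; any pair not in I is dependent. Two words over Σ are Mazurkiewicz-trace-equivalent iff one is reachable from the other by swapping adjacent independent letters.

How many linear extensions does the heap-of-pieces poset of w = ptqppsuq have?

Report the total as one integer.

#0=p has no predecessor
#1=t has no predecessor
#2=q depends on [1:t]
#3=p depends on [0:p]
#4=p depends on [3:p]
#5=s has no predecessor
#6=u depends on [2:q]
#7=q depends on [6:u]
sources: [0:p, 1:t, 5:s]
N(rest) = Σ N(rest − s) over sources s of rest; N(one piece) = 1:
  size 1 → [4]=1  [5]=1  [7]=1
  size 2 → [3,4]=1  [4,5]=2  [4,7]=2  [5,7]=2  [6,7]=1
  size 3 → [0,3,4]=1  [2,6,7]=1  [3,4,5]=3  [3,4,7]=3  [4,5,7]=6  [4,6,7]=3  [5,6,7]=3
  size 4 → [0,3,4,5]=4  [0,3,4,7]=4  [1,2,6,7]=1  [2,4,6,7]=4  [2,5,6,7]=4  [3,4,5,7]=12  [3,4,6,7]=6  [4,5,6,7]=12
  size 5 → [0,3,4,5,7]=20  [0,3,4,6,7]=10  [1,2,4,6,7]=5  [1,2,5,6,7]=5  [2,3,4,6,7]=10  [2,4,5,6,7]=20  [3,4,5,6,7]=30
  size 6 → [0,2,3,4,6,7]=20  [0,3,4,5,6,7]=60  [1,2,3,4,6,7]=15  [1,2,4,5,6,7]=30  [2,3,4,5,6,7]=60
  first=0(p) contributes 105
  first=1(t) contributes 140
  first=5(s) contributes 35
|[w]| = 280

280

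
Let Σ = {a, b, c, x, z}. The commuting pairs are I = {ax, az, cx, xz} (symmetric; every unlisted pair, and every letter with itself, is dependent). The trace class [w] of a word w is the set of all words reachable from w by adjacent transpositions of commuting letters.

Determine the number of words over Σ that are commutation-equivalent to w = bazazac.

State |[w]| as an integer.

10

piece 0:b — minimal
piece 1:a rests on {0:b}
piece 2:z rests on {0:b}
piece 3:a rests on {1:a}
piece 4:z rests on {2:z}
piece 5:a rests on {3:a}
piece 6:c rests on {4:z, 5:a}
minimal pieces: {0:b}
ways to finish when only these pieces remain (= sum over removing one remaining piece with nothing left below it):
  1 left: {6}→1
  2 left: {4,6}→1  {5,6}→1
  3 left: {2,4,6}→1  {3,5,6}→1  {4,5,6}→2
  4 left: {1,3,5,6}→1  {2,4,5,6}→3  {3,4,5,6}→3
  5 left: {1,3,4,5,6}→4  {2,3,4,5,6}→6
  placing 0:b first → 10 extensions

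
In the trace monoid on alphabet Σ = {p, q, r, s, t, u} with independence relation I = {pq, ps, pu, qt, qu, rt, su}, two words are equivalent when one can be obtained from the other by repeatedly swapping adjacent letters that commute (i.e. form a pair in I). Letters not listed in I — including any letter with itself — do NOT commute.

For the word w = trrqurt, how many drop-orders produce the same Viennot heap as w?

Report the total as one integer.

17

#0=t has no predecessor
#1=r has no predecessor
#2=r depends on [1:r]
#3=q depends on [2:r]
#4=u depends on [0:t, 2:r]
#5=r depends on [3:q, 4:u]
#6=t depends on [4:u]
sources: [0:t, 1:r]
N(rest) = Σ N(rest − s) over sources s of rest; N(one piece) = 1:
  size 1 → [5]=1  [6]=1
  size 2 → [3,5]=1  [5,6]=2
  size 3 → [3,5,6]=3  [4,5,6]=2
  size 4 → [0,4,5,6]=2  [3,4,5,6]=5
  size 5 → [0,3,4,5,6]=7  [2,3,4,5,6]=5
  first=0(t) contributes 5
  first=1(r) contributes 12
|[w]| = 17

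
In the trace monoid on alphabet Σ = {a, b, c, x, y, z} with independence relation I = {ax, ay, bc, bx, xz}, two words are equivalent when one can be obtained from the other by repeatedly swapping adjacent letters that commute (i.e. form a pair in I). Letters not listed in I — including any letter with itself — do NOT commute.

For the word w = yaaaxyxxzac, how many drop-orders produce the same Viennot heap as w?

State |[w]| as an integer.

186

piece 0:y — minimal
piece 1:a — minimal
piece 2:a rests on {1:a}
piece 3:a rests on {2:a}
piece 4:x rests on {0:y}
piece 5:y rests on {4:x}
piece 6:x rests on {5:y}
piece 7:x rests on {6:x}
piece 8:z rests on {3:a, 5:y}
piece 9:a rests on {8:z}
piece 10:c rests on {7:x, 9:a}
minimal pieces: {0:y, 1:a}
ways to finish when only these pieces remain (= sum over removing one remaining piece with nothing left below it):
  1 left: {10}→1
  2 left: {7,10}→1  {9,10}→1
  3 left: {6,7,10}→1  {7,9,10}→2  {8,9,10}→1
  4 left: {3,8,9,10}→1  {6,7,9,10}→3  {7,8,9,10}→3
  5 left: {2,3,8,9,10}→1  {3,7,8,9,10}→4  {6,7,8,9,10}→6
  6 left: {1,2,3,8,9,10}→1  {2,3,7,8,9,10}→5  {3,6,7,8,9,10}→10  {5,6,7,8,9,10}→6
  7 left: {1,2,3,7,8,9,10}→6  {2,3,6,7,8,9,10}→15  {3,5,6,7,8,9,10}→16  {4,5,6,7,8,9,10}→6
  8 left: {0,4,5,6,7,8,9,10}→6  {1,2,3,6,7,8,9,10}→21  {2,3,5,6,7,8,9,10}→31  {3,4,5,6,7,8,9,10}→22
  9 left: {0,3,4,5,6,7,8,9,10}→28  {1,2,3,5,6,7,8,9,10}→52  {2,3,4,5,6,7,8,9,10}→53
  placing 0:y first → 105 extensions
  placing 1:a first → 81 extensions
total linear extensions = 186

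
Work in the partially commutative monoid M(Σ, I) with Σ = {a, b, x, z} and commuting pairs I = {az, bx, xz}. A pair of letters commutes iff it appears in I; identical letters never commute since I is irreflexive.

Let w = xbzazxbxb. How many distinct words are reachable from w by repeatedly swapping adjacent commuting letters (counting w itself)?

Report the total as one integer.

piece 0:x — minimal
piece 1:b — minimal
piece 2:z rests on {1:b}
piece 3:a rests on {0:x, 1:b}
piece 4:z rests on {2:z}
piece 5:x rests on {3:a}
piece 6:b rests on {3:a, 4:z}
piece 7:x rests on {5:x}
piece 8:b rests on {6:b}
minimal pieces: {0:x, 1:b}
ways to finish when only these pieces remain (= sum over removing one remaining piece with nothing left below it):
  1 left: {7}→1  {8}→1
  2 left: {5,7}→1  {6,8}→1  {7,8}→2
  3 left: {4,6,8}→1  {5,7,8}→3  {6,7,8}→3
  4 left: {2,4,6,8}→1  {4,6,7,8}→4  {5,6,7,8}→6
  5 left: {2,4,6,7,8}→5  {3,5,6,7,8}→6  {4,5,6,7,8}→10
  6 left: {0,3,5,6,7,8}→6  {2,4,5,6,7,8}→15  {3,4,5,6,7,8}→16
  7 left: {0,3,4,5,6,7,8}→22  {2,3,4,5,6,7,8}→31
  placing 0:x first → 31 extensions
  placing 1:b first → 53 extensions
total linear extensions = 84

84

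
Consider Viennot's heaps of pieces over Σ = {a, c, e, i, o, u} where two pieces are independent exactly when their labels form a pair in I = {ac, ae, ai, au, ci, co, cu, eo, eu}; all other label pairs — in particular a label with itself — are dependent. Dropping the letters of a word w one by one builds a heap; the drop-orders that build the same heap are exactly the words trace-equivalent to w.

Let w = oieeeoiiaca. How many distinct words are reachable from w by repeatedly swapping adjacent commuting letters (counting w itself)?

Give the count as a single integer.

#0=o has no predecessor
#1=i depends on [0:o]
#2=e depends on [1:i]
#3=e depends on [2:e]
#4=e depends on [3:e]
#5=o depends on [1:i]
#6=i depends on [4:e, 5:o]
#7=i depends on [6:i]
#8=a depends on [5:o]
#9=c depends on [4:e]
#10=a depends on [8:a]
sources: [0:o]
N(rest) = Σ N(rest − s) over sources s of rest; N(one piece) = 1:
  size 1 → [7]=1  [9]=1  [10]=1
  size 2 → [6,7]=1  [7,9]=2  [7,10]=2  [8,10]=1  [9,10]=2
  size 3 → [6,7,9]=3  [6,7,10]=3  [7,8,10]=3  [7,9,10]=6  [8,9,10]=3
  size 4 → [4,6,7,9]=3  [6,7,8,10]=6  [6,7,9,10]=12  [7,8,9,10]=12
  size 5 → [3,4,6,7,9]=3  [4,6,7,9,10]=15  [5,6,7,8,10]=6  [6,7,8,9,10]=30
  size 6 → [2,3,4,6,7,9]=3  [3,4,6,7,9,10]=18  [4,6,7,8,9,10]=45  [5,6,7,8,9,10]=36
  size 7 → [2,3,4,6,7,9,10]=21  [3,4,6,7,8,9,10]=63  [4,5,6,7,8,9,10]=81
  size 8 → [2,3,4,6,7,8,9,10]=84  [3,4,5,6,7,8,9,10]=144
  size 9 → [2,3,4,5,6,7,8,9,10]=228
  first=0(o) contributes 228

228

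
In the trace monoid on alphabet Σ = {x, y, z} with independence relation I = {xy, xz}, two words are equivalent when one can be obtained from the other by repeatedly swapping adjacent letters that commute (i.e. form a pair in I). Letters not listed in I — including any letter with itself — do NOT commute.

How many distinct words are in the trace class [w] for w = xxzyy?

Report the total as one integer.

10

piece 0:x — minimal
piece 1:x rests on {0:x}
piece 2:z — minimal
piece 3:y rests on {2:z}
piece 4:y rests on {3:y}
minimal pieces: {0:x, 2:z}
ways to finish when only these pieces remain (= sum over removing one remaining piece with nothing left below it):
  1 left: {1}→1  {4}→1
  2 left: {0,1}→1  {1,4}→2  {3,4}→1
  3 left: {0,1,4}→3  {1,3,4}→3  {2,3,4}→1
  placing 0:x first → 4 extensions
  placing 2:z first → 6 extensions
total linear extensions = 10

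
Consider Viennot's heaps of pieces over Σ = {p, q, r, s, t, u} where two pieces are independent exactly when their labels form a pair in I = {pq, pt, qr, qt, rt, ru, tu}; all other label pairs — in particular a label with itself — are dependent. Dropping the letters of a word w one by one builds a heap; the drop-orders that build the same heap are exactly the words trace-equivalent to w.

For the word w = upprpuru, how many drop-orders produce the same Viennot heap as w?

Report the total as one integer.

3

drop 0:u onto floor
drop 1:p onto {0:u}
drop 2:p onto {1:p}
drop 3:r onto {2:p}
drop 4:p onto {3:r}
drop 5:u onto {4:p}
drop 6:r onto {4:p}
drop 7:u onto {5:u}
ground layer = {0:u}
drop-orders for the pieces not yet dropped (sum over which currently-grounded one goes next):
  1 to go: {6} 1  {7} 1
  2 to go: {5,7} 1  {6,7} 2
  3 to go: {5,6,7} 3
  4 to go: {4,5,6,7} 3
  5 to go: {3,4,5,6,7} 3
  6 to go: {2,3,4,5,6,7} 3
  if 0:u drops first: 3 orders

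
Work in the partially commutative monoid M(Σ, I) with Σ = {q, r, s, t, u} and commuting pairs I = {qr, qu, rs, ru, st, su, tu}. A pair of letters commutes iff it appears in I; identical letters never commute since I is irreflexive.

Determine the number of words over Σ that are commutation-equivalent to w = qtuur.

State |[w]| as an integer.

10

0(q) covers ∅
1(t) covers 0:q
2(u) covers ∅
3(u) covers 2:u
4(r) covers 1:t
floor of heap: 0:q, 2:u
completions by unplaced set U, small U first (add the entries for U minus each lowest piece of U):
  |U|=1: {3}:1  {4}:1
  |U|=2: {1,4}:1  {2,3}:1  {3,4}:2
  |U|=3: {0,1,4}:1  {1,3,4}:3  {2,3,4}:3
  start at 0(q): 6
  start at 2(u): 4
sum over floor = 10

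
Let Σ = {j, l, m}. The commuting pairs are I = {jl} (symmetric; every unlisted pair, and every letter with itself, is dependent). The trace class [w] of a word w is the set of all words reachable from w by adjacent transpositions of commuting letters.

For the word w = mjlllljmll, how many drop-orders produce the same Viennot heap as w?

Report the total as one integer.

drop 0:m onto floor
drop 1:j onto {0:m}
drop 2:l onto {0:m}
drop 3:l onto {2:l}
drop 4:l onto {3:l}
drop 5:l onto {4:l}
drop 6:j onto {1:j}
drop 7:m onto {5:l, 6:j}
drop 8:l onto {7:m}
drop 9:l onto {8:l}
ground layer = {0:m}
drop-orders for the pieces not yet dropped (sum over which currently-grounded one goes next):
  1 to go: {9} 1
  2 to go: {8,9} 1
  3 to go: {7,8,9} 1
  4 to go: {5,7,8,9} 1  {6,7,8,9} 1
  5 to go: {1,6,7,8,9} 1  {4,5,7,8,9} 1  {5,6,7,8,9} 2
  6 to go: {1,5,6,7,8,9} 3  {3,4,5,7,8,9} 1  {4,5,6,7,8,9} 3
  7 to go: {1,4,5,6,7,8,9} 6  {2,3,4,5,7,8,9} 1  {3,4,5,6,7,8,9} 4
  8 to go: {1,3,4,5,6,7,8,9} 10  {2,3,4,5,6,7,8,9} 5
  if 0:m drops first: 15 orders

15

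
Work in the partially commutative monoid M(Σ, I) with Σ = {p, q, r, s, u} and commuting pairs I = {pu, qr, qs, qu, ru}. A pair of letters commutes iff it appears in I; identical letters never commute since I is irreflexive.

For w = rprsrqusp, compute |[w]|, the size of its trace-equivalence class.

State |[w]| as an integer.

#0=r has no predecessor
#1=p depends on [0:r]
#2=r depends on [1:p]
#3=s depends on [2:r]
#4=r depends on [3:s]
#5=q depends on [1:p]
#6=u depends on [3:s]
#7=s depends on [4:r, 6:u]
#8=p depends on [5:q, 7:s]
sources: [0:r]
N(rest) = Σ N(rest − s) over sources s of rest; N(one piece) = 1:
  size 1 → [8]=1
  size 2 → [5,8]=1  [7,8]=1
  size 3 → [4,7,8]=1  [5,7,8]=2  [6,7,8]=1
  size 4 → [4,5,7,8]=3  [4,6,7,8]=2  [5,6,7,8]=3
  size 5 → [3,4,6,7,8]=2  [4,5,6,7,8]=8
  size 6 → [2,3,4,6,7,8]=2  [3,4,5,6,7,8]=10
  size 7 → [2,3,4,5,6,7,8]=12
  first=0(r) contributes 12

12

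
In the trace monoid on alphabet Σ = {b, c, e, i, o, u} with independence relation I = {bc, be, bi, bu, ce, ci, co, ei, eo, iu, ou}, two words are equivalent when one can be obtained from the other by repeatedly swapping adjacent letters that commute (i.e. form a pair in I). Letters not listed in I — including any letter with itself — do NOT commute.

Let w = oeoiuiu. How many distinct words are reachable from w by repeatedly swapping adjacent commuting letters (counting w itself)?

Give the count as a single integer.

drop 0:o onto floor
drop 1:e onto floor
drop 2:o onto {0:o}
drop 3:i onto {2:o}
drop 4:u onto {1:e}
drop 5:i onto {3:i}
drop 6:u onto {4:u}
ground layer = {0:o, 1:e}
drop-orders for the pieces not yet dropped (sum over which currently-grounded one goes next):
  1 to go: {5} 1  {6} 1
  2 to go: {3,5} 1  {4,6} 1  {5,6} 2
  3 to go: {1,4,6} 1  {2,3,5} 1  {3,5,6} 3  {4,5,6} 3
  4 to go: {0,2,3,5} 1  {1,4,5,6} 4  {2,3,5,6} 4  {3,4,5,6} 6
  5 to go: {0,2,3,5,6} 5  {1,3,4,5,6} 10  {2,3,4,5,6} 10
  if 0:o drops first: 20 orders
  if 1:e drops first: 15 orders
heap linearizations: 35

35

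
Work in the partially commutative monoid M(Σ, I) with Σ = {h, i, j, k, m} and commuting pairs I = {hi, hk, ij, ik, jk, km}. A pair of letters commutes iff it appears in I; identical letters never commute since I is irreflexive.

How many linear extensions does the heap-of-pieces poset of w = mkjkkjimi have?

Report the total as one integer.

#0=m has no predecessor
#1=k has no predecessor
#2=j depends on [0:m]
#3=k depends on [1:k]
#4=k depends on [3:k]
#5=j depends on [2:j]
#6=i depends on [0:m]
#7=m depends on [5:j, 6:i]
#8=i depends on [7:m]
sources: [0:m, 1:k]
N(rest) = Σ N(rest − s) over sources s of rest; N(one piece) = 1:
  size 1 → [4]=1  [8]=1
  size 2 → [3,4]=1  [4,8]=2  [7,8]=1
  size 3 → [1,3,4]=1  [3,4,8]=3  [4,7,8]=3  [5,7,8]=1  [6,7,8]=1
  size 4 → [1,3,4,8]=4  [2,5,7,8]=1  [3,4,7,8]=6  [4,5,7,8]=4  [4,6,7,8]=4  [5,6,7,8]=2
  size 5 → [1,3,4,7,8]=10  [2,4,5,7,8]=5  [2,5,6,7,8]=3  [3,4,5,7,8]=10  [3,4,6,7,8]=10  [4,5,6,7,8]=10
  size 6 → [0,2,5,6,7,8]=3  [1,3,4,5,7,8]=20  [1,3,4,6,7,8]=20  [2,3,4,5,7,8]=15  [2,4,5,6,7,8]=18  [3,4,5,6,7,8]=30
  size 7 → [0,2,4,5,6,7,8]=21  [1,2,3,4,5,7,8]=35  [1,3,4,5,6,7,8]=70  [2,3,4,5,6,7,8]=63
  first=0(m) contributes 168
  first=1(k) contributes 84
|[w]| = 252

252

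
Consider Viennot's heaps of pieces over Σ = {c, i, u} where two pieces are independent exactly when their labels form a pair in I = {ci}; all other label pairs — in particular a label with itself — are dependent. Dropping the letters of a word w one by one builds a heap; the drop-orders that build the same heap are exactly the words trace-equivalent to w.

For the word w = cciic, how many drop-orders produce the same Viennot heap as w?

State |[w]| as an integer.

#0=c has no predecessor
#1=c depends on [0:c]
#2=i has no predecessor
#3=i depends on [2:i]
#4=c depends on [1:c]
sources: [0:c, 2:i]
N(rest) = Σ N(rest − s) over sources s of rest; N(one piece) = 1:
  size 1 → [3]=1  [4]=1
  size 2 → [1,4]=1  [2,3]=1  [3,4]=2
  size 3 → [0,1,4]=1  [1,3,4]=3  [2,3,4]=3
  first=0(c) contributes 6
  first=2(i) contributes 4
|[w]| = 10

10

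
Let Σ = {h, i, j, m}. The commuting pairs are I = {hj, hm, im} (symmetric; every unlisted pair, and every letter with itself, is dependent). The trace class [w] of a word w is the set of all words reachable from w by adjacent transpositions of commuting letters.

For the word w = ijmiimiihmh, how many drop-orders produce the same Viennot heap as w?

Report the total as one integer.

drop 0:i onto floor
drop 1:j onto {0:i}
drop 2:m onto {1:j}
drop 3:i onto {1:j}
drop 4:i onto {3:i}
drop 5:m onto {2:m}
drop 6:i onto {4:i}
drop 7:i onto {6:i}
drop 8:h onto {7:i}
drop 9:m onto {5:m}
drop 10:h onto {8:h}
ground layer = {0:i}
drop-orders for the pieces not yet dropped (sum over which currently-grounded one goes next):
  1 to go: {9} 1  {10} 1
  2 to go: {5,9} 1  {8,10} 1  {9,10} 2
  3 to go: {2,5,9} 1  {5,9,10} 3  {7,8,10} 1  {8,9,10} 3
  4 to go: {2,5,9,10} 4  {5,8,9,10} 6  {6,7,8,10} 1  {7,8,9,10} 4
  5 to go: {2,5,8,9,10} 10  {4,6,7,8,10} 1  {5,7,8,9,10} 10  {6,7,8,9,10} 5
  6 to go: {2,5,7,8,9,10} 20  {3,4,6,7,8,10} 1  {4,6,7,8,9,10} 6  {5,6,7,8,9,10} 15
  7 to go: {2,5,6,7,8,9,10} 35  {3,4,6,7,8,9,10} 7  {4,5,6,7,8,9,10} 21
  8 to go: {2,4,5,6,7,8,9,10} 56  {3,4,5,6,7,8,9,10} 28
  9 to go: {2,3,4,5,6,7,8,9,10} 84
  if 0:i drops first: 84 orders

84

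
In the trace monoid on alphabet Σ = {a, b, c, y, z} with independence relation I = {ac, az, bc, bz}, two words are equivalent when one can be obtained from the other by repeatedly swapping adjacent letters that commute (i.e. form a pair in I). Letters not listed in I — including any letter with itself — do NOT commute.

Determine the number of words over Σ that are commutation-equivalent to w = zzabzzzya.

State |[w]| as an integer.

21

#0=z has no predecessor
#1=z depends on [0:z]
#2=a has no predecessor
#3=b depends on [2:a]
#4=z depends on [1:z]
#5=z depends on [4:z]
#6=z depends on [5:z]
#7=y depends on [3:b, 6:z]
#8=a depends on [7:y]
sources: [0:z, 2:a]
N(rest) = Σ N(rest − s) over sources s of rest; N(one piece) = 1:
  size 1 → [8]=1
  size 2 → [7,8]=1
  size 3 → [3,7,8]=1  [6,7,8]=1
  size 4 → [2,3,7,8]=1  [3,6,7,8]=2  [5,6,7,8]=1
  size 5 → [2,3,6,7,8]=3  [3,5,6,7,8]=3  [4,5,6,7,8]=1
  size 6 → [1,4,5,6,7,8]=1  [2,3,5,6,7,8]=6  [3,4,5,6,7,8]=4
  size 7 → [0,1,4,5,6,7,8]=1  [1,3,4,5,6,7,8]=5  [2,3,4,5,6,7,8]=10
  first=0(z) contributes 15
  first=2(a) contributes 6
|[w]| = 21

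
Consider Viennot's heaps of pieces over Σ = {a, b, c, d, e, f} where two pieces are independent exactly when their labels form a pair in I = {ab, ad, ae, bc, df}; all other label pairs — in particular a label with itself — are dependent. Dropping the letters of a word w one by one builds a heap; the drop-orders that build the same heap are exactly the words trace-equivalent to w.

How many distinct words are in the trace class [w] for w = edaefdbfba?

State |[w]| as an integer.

18

piece 0:e — minimal
piece 1:d rests on {0:e}
piece 2:a — minimal
piece 3:e rests on {1:d}
piece 4:f rests on {2:a, 3:e}
piece 5:d rests on {3:e}
piece 6:b rests on {4:f, 5:d}
piece 7:f rests on {6:b}
piece 8:b rests on {7:f}
piece 9:a rests on {7:f}
minimal pieces: {0:e, 2:a}
ways to finish when only these pieces remain (= sum over removing one remaining piece with nothing left below it):
  1 left: {8}→1  {9}→1
  2 left: {8,9}→2
  3 left: {7,8,9}→2
  4 left: {6,7,8,9}→2
  5 left: {4,6,7,8,9}→2  {5,6,7,8,9}→2
  6 left: {2,4,6,7,8,9}→2  {4,5,6,7,8,9}→4
  7 left: {2,4,5,6,7,8,9}→6  {3,4,5,6,7,8,9}→4
  8 left: {1,3,4,5,6,7,8,9}→4  {2,3,4,5,6,7,8,9}→10
  placing 0:e first → 14 extensions
  placing 2:a first → 4 extensions
total linear extensions = 18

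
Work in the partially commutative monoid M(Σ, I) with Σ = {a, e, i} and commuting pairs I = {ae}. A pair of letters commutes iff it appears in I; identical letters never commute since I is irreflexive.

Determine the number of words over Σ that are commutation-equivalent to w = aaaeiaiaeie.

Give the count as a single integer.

8

drop 0:a onto floor
drop 1:a onto {0:a}
drop 2:a onto {1:a}
drop 3:e onto floor
drop 4:i onto {2:a, 3:e}
drop 5:a onto {4:i}
drop 6:i onto {5:a}
drop 7:a onto {6:i}
drop 8:e onto {6:i}
drop 9:i onto {7:a, 8:e}
drop 10:e onto {9:i}
ground layer = {0:a, 3:e}
drop-orders for the pieces not yet dropped (sum over which currently-grounded one goes next):
  1 to go: {10} 1
  2 to go: {9,10} 1
  3 to go: {7,9,10} 1  {8,9,10} 1
  4 to go: {7,8,9,10} 2
  5 to go: {6,7,8,9,10} 2
  6 to go: {5,6,7,8,9,10} 2
  7 to go: {4,5,6,7,8,9,10} 2
  8 to go: {2,4,5,6,7,8,9,10} 2  {3,4,5,6,7,8,9,10} 2
  9 to go: {1,2,4,5,6,7,8,9,10} 2  {2,3,4,5,6,7,8,9,10} 4
  if 0:a drops first: 6 orders
  if 3:e drops first: 2 orders
heap linearizations: 8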